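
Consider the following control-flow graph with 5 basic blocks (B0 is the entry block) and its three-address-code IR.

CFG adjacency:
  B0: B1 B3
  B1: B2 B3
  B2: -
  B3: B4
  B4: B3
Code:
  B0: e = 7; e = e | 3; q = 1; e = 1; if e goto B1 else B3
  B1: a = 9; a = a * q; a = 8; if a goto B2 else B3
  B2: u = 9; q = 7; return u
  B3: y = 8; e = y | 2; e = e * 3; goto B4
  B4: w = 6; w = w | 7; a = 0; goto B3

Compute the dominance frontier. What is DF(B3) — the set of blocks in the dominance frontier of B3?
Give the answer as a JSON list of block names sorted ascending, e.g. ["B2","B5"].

idom tree: B1←B0 B2←B1 B3←B0 B4←B3
Dom at joins:
  B3: preds {B0,B1,B4}: {B0} ∩ {B0,B1} ∩ {B0,B3,B4} = {B0}; idom=B0

DF derivation:
  B3←B0: walk · to B0
  B3←B1: walk B1 to B0
  B3←B4: walk B4→B3 to B0
  B0 → ∅
  B1 → {B3}
  B2 → ∅
  B3 → {B3}
  B4 → {B3}

DF(B3) = ["B3"]

Answer: ["B3"]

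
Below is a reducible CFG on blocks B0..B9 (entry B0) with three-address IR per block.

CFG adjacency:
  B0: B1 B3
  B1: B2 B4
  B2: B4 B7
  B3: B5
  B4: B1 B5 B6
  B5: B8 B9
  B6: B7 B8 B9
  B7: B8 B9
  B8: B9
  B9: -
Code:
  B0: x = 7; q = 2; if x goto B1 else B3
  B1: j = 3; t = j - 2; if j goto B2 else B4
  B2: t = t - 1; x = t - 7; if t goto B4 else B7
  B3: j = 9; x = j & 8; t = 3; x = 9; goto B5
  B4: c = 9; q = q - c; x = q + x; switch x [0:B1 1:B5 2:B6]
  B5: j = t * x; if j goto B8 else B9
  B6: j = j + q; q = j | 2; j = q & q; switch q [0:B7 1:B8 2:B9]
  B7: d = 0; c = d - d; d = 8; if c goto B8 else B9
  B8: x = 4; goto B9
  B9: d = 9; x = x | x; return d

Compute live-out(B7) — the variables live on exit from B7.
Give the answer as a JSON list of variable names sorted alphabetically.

Block summaries:
  B0: {q,x} / ∅
  B1: {j,t} / ∅
  B2: {t,x} / {t}
  B3: {j,t,x} / ∅
  B4: {c,q,x} / {q,x}
  B5: {j} / {t,x}
  B6: {j,q} / {j,q}
  B7: {c,d} / ∅
  B8: {x} / ∅
  B9: {d,x} / {x}

Live sets:
  live B0: ∅→{q,x}
  live B1: {q,x}→{j,q,t,x}
  live B2: {j,q,t}→{j,q,t,x}
  live B3: ∅→{t,x}
  live B4: {j,q,t,x}→{j,q,t,x}
  live B5: {t,x}→{x}
  live B6: {j,q,x}→{x}
  live B7: {x}→{x}
  live B8: ∅→{x}
  live B9: {x}→∅

live-out(B7) = ["x"]

Answer: ["x"]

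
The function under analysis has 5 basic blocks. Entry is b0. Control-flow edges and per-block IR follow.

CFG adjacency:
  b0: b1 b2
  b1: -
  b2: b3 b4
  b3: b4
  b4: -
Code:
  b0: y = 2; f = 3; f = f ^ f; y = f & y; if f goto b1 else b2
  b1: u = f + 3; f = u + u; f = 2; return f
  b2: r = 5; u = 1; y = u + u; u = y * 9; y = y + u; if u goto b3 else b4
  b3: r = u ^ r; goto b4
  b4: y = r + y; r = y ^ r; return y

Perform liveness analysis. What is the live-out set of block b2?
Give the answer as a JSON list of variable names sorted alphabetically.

def/use:
  b0: def={f,y} ue=∅
  b1: def={f,u} ue={f}
  b2: def={r,u,y} ue=∅
  b3: def={r} ue={r,u}
  b4: def={r,y} ue={r,y}

Live sets:
  b0: in=∅ out={f}
  b1: in={f} out=∅
  b2: in=∅ out={r,u,y}
  b3: in={r,u,y} out={r,y}
  b4: in={r,y} out=∅

live-out(b2) = ["r", "u", "y"]

Answer: ["r", "u", "y"]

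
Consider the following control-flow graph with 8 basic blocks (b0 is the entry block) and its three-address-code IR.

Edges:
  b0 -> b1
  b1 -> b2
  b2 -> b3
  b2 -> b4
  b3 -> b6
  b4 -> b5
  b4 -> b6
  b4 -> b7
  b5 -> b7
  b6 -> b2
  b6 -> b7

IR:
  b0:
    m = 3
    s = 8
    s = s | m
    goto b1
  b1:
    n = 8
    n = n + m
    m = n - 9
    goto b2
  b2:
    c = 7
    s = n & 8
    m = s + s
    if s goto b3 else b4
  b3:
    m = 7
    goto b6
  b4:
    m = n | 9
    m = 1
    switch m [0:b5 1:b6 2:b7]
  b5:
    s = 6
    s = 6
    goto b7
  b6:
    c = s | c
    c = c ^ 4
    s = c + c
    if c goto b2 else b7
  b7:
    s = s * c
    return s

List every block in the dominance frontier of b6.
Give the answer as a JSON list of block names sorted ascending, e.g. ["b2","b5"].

Answer: ["b2", "b7"]

Working:
idom tree: b1←b0 b2←b1 b3←b2 b4←b2 b5←b4 b6←b2 b7←b2
Join-block Dom:
  b2: preds {b1,b6}: {b0,b1} ∩ {b0,b1,b2,b6} = {b0,b1}; idom=b1
  b6: preds {b3,b4}: {b0,b1,b2,b3} ∩ {b0,b1,b2,b4} = {b0,b1,b2}; idom=b2
  b7: preds {b4,b5,b6}: {b0,b1,b2,b4} ∩ {b0,b1,b2,b4,b5} ∩ {b0,b1,b2,b6} = {b0,b1,b2}; idom=b2

Frontier:
  b2←b1: walk · to b1
  b2←b6: walk b6→b2 to b1
  b6←b3: walk b3 to b2
  b6←b4: walk b4 to b2
  b7←b4: walk b4 to b2
  b7←b5: walk b5→b4 to b2
  b7←b6: walk b6 to b2
  DF(b0)=∅
  DF(b1)=∅
  DF(b2)={b2}
  DF(b3)={b6}
  DF(b4)={b6,b7}
  DF(b5)={b7}
  DF(b6)={b2,b7}
  DF(b7)=∅

DF(b6) = ["b2", "b7"]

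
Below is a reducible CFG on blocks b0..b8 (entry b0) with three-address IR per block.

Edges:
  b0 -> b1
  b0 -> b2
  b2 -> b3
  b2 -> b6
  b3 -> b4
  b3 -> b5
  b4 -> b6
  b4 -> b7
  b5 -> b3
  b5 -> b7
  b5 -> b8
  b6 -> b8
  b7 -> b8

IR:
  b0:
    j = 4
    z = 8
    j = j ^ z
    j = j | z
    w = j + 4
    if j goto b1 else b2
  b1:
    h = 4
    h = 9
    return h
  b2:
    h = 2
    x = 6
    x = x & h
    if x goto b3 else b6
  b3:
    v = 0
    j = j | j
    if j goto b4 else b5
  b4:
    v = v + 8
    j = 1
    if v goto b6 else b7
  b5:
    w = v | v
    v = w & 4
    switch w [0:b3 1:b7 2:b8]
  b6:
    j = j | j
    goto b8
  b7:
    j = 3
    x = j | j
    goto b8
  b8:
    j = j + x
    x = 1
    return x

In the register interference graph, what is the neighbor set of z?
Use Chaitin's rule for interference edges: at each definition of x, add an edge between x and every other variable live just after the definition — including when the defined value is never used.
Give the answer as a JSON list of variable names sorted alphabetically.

Per-block:
  b0: {j,w,z} / ∅
  b1: {h} / ∅
  b2: {h,x} / ∅
  b3: {j,v} / {j}
  b4: {j,v} / {v}
  b5: {v,w} / {v}
  b6: {j} / {j}
  b7: {j,x} / ∅
  b8: {j,x} / {j,x}

Liveness:
  live b0: ∅→{j}
  live b1: ∅→∅
  live b2: {j}→{j,x}
  live b3: {j,x}→{j,v,x}
  live b4: {v,x}→{j,x}
  live b5: {j,v,x}→{j,x}
  live b6: {j,x}→{j,x}
  live b7: ∅→{j,x}
  live b8: {j,x}→∅

Conflict graph:
  h↔{j,x}
  j↔{h,v,w,x,z}
  v↔{j,w,x}
  w↔{j,v,x}
  x↔{h,j,v,w}
  z↔{j}

N(z) = ["j"]

Answer: ["j"]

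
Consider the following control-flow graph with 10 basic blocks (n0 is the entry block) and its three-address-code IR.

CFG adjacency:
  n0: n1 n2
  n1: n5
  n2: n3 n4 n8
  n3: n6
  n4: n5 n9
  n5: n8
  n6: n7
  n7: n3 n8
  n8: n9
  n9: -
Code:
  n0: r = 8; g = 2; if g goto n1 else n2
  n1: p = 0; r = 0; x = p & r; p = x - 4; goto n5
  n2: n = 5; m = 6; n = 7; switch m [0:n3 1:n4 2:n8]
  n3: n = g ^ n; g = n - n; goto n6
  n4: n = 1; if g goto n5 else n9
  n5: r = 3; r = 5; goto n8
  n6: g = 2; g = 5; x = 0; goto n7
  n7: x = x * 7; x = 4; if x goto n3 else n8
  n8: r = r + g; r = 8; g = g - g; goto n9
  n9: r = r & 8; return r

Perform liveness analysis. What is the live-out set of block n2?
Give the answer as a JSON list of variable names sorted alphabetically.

Answer: ["g", "n", "r"]

Working:
Block summaries:
  n0: def={g,r} ue=∅
  n1: def={p,r,x} ue=∅
  n2: def={m,n} ue=∅
  n3: def={g,n} ue={g,n}
  n4: def={n} ue={g}
  n5: def={r} ue=∅
  n6: def={g,x} ue=∅
  n7: def={x} ue={x}
  n8: def={g,r} ue={g,r}
  n9: def={r} ue={r}

Backward fixpoint:
  live n0: ∅→{g,r}
  live n1: {g}→{g}
  live n2: {g,r}→{g,n,r}
  live n3: {g,n,r}→{n,r}
  live n4: {g,r}→{g,r}
  live n5: {g}→{g,r}
  live n6: {n,r}→{g,n,r,x}
  live n7: {g,n,r,x}→{g,n,r}
  live n8: {g,r}→{r}
  live n9: {r}→∅

live-out(n2) = ["g", "n", "r"]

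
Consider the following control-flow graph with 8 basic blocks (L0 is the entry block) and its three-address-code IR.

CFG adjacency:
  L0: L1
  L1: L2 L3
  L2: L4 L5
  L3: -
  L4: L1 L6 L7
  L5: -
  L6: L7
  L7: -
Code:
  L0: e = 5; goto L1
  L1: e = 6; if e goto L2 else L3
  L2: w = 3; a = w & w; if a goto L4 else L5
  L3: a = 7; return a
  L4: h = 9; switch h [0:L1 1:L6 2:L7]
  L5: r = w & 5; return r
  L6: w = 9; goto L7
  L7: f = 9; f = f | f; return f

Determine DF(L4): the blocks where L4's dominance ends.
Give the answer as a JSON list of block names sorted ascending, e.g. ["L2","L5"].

idom tree: L1←L0 L2←L1 L3←L1 L4←L2 L5←L2 L6←L4 L7←L4
Join-block Dom:
  L1: preds {L0,L4}: {L0} ∩ {L0,L1,L2,L4} = {L0}; idom=L0
  L7: preds {L4,L6}: {L0,L1,L2,L4} ∩ {L0,L1,L2,L4,L6} = {L0,L1,L2,L4}; idom=L4

Frontier:
  L1←L0: walk · to L0
  L1←L4: walk L4→L2→L1 to L0
  L7←L4: walk · to L4
  L7←L6: walk L6 to L4
  L0 → ∅
  L1 → {L1}
  L2 → {L1}
  L3 → ∅
  L4 → {L1}
  L5 → ∅
  L6 → {L7}
  L7 → ∅

DF(L4) = ["L1"]

Answer: ["L1"]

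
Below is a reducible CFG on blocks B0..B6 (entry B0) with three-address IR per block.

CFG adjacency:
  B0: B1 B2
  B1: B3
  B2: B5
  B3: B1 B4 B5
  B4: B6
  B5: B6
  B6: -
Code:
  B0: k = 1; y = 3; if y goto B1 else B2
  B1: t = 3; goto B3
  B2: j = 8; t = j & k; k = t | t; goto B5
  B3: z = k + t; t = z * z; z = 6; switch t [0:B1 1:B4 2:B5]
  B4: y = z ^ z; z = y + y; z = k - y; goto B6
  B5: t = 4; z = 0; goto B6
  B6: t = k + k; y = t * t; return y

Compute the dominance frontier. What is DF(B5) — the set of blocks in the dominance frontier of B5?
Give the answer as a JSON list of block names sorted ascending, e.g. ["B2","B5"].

idom tree: B1←B0 B2←B0 B3←B1 B4←B3 B5←B0 B6←B0
Dom∩ at merges:
  B1: preds {B0,B3}: {B0} ∩ {B0,B1,B3} = {B0}; idom=B0
  B5: preds {B2,B3}: {B0,B2} ∩ {B0,B1,B3} = {B0}; idom=B0
  B6: preds {B4,B5}: {B0,B1,B3,B4} ∩ {B0,B5} = {B0}; idom=B0

DF derivation:
  B1←B0: walk · to B0
  B1←B3: walk B3→B1 to B0
  B5←B2: walk B2 to B0
  B5←B3: walk B3→B1 to B0
  B6←B4: walk B4→B3→B1 to B0
  B6←B5: walk B5 to B0
  B0 → ∅
  B1 → {B1,B5,B6}
  B2 → {B5}
  B3 → {B1,B5,B6}
  B4 → {B6}
  B5 → {B6}
  B6 → ∅

DF(B5) = ["B6"]

Answer: ["B6"]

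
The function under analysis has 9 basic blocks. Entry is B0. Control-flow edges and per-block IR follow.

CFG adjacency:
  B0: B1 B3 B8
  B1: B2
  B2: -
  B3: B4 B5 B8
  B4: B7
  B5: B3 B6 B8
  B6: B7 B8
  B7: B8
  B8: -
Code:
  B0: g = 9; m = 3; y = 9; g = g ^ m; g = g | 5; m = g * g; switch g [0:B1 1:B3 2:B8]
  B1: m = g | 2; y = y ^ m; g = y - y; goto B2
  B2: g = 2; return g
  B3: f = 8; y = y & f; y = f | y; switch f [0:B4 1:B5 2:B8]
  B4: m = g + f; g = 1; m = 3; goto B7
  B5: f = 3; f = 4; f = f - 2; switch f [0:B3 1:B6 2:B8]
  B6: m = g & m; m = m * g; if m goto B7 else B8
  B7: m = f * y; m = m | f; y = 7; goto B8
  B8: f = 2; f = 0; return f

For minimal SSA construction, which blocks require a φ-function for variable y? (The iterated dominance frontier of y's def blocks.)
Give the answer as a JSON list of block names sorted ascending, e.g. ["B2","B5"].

Answer: ["B3", "B8"]

Working:
idom tree: B1←B0 B2←B1 B3←B0 B4←B3 B5←B3 B6←B5 B7←B3 B8←B0
Join-block Dom:
  B3: preds {B0,B5}: {B0} ∩ {B0,B3,B5} = {B0}; idom=B0
  B7: preds {B4,B6}: {B0,B3,B4} ∩ {B0,B3,B5,B6} = {B0,B3}; idom=B3
  B8: preds {B0,B3,B5,B6,B7}: {B0} ∩ {B0,B3} ∩ {B0,B3,B5} ∩ {B0,B3,B5,B6} ∩ {B0,B3,B7} = {B0}; idom=B0

DF walk-up:
  join B3 pred B0: · stop@B0
  join B3 pred B5: B5→B3 stop@B0
  join B7 pred B4: B4 stop@B3
  join B7 pred B6: B6→B5 stop@B3
  join B8 pred B0: · stop@B0
  join B8 pred B3: B3 stop@B0
  join B8 pred B5: B5→B3 stop@B0
  join B8 pred B6: B6→B5→B3 stop@B0
  join B8 pred B7: B7→B3 stop@B0
  B0: DF=∅
  B1: DF=∅
  B2: DF=∅
  B3: DF={B3,B8}
  B4: DF={B7}
  B5: DF={B3,B7,B8}
  B6: DF={B7,B8}
  B7: DF={B8}
  B8: DF=∅

φ for y: defs {B0,B1,B3,B7}
  DF⁺ = {B3,B8}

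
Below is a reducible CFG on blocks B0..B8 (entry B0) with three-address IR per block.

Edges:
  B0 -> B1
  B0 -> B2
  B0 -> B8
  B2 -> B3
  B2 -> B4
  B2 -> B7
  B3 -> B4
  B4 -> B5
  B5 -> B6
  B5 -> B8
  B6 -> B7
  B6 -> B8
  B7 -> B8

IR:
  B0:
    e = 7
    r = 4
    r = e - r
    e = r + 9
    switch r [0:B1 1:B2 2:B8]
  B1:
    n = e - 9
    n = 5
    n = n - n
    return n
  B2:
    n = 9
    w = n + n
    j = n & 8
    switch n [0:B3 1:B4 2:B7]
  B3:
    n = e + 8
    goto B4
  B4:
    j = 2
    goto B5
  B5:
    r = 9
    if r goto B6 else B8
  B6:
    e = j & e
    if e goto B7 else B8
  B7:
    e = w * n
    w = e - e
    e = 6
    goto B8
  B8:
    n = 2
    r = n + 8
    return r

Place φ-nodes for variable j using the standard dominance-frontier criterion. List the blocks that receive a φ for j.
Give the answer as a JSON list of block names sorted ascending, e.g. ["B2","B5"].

idom tree: B1←B0 B2←B0 B3←B2 B4←B2 B5←B4 B6←B5 B7←B2 B8←B0
Dom∩ at merges:
  B4: preds {B2,B3}: {B0,B2} ∩ {B0,B2,B3} = {B0,B2}; idom=B2
  B7: preds {B2,B6}: {B0,B2} ∩ {B0,B2,B4,B5,B6} = {B0,B2}; idom=B2
  B8: preds {B0,B5,B6,B7}: {B0} ∩ {B0,B2,B4,B5} ∩ {B0,B2,B4,B5,B6} ∩ {B0,B2,B7} = {B0}; idom=B0

DF derivation:
  join B4 pred B2: · stop@B2
  join B4 pred B3: B3 stop@B2
  join B7 pred B2: · stop@B2
  join B7 pred B6: B6→B5→B4 stop@B2
  join B8 pred B0: · stop@B0
  join B8 pred B5: B5→B4→B2 stop@B0
  join B8 pred B6: B6→B5→B4→B2 stop@B0
  join B8 pred B7: B7→B2 stop@B0
  B0 → ∅
  B1 → ∅
  B2 → {B8}
  B3 → {B4}
  B4 → {B7,B8}
  B5 → {B7,B8}
  B6 → {B7,B8}
  B7 → {B8}
  B8 → ∅

φ for j: defs {B2,B4}
  DF⁺ = {B7,B8}

Answer: ["B7", "B8"]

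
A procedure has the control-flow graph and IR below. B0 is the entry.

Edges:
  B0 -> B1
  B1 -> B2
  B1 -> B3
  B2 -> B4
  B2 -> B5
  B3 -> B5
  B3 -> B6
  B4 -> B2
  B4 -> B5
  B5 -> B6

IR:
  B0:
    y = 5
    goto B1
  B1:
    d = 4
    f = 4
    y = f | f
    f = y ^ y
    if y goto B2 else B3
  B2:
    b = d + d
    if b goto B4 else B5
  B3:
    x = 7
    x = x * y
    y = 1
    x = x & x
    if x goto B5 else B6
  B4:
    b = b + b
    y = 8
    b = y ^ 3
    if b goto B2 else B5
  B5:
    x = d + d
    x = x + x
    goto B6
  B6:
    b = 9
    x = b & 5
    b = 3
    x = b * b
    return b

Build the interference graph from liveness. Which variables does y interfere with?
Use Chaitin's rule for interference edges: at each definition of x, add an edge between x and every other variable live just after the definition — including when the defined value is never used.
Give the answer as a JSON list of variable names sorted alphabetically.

Answer: ["d", "f", "x"]

Derivation:
Per-block:
  B0: def={y} ue=∅
  B1: def={d,f,y} ue=∅
  B2: def={b} ue={d}
  B3: def={x,y} ue={y}
  B4: def={b,y} ue={b}
  B5: def={x} ue={d}
  B6: def={b,x} ue=∅

Live sets:
  live B0: ∅→∅
  live B1: ∅→{d,y}
  live B2: {d}→{b,d}
  live B3: {d,y}→{d}
  live B4: {b,d}→{d}
  live B5: {d}→∅
  live B6: ∅→∅

Interference:
  b: {d,x}
  d: {b,f,x,y}
  f: {d,y}
  x: {b,d,y}
  y: {d,f,x}

N(y) = ["d", "f", "x"]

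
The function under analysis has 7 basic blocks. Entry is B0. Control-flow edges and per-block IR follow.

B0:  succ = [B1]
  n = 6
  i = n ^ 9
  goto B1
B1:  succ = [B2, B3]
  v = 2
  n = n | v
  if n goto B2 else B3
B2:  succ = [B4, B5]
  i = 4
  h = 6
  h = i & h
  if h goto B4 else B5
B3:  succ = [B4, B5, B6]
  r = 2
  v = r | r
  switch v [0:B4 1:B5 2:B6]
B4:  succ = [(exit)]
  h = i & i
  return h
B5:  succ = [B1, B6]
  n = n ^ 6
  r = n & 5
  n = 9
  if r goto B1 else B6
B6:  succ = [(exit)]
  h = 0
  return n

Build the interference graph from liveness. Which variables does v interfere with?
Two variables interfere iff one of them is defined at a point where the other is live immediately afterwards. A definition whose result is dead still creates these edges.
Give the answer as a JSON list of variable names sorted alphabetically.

Block summaries:
  B0: {i,n} / ∅
  B1: {n,v} / {n}
  B2: {h,i} / ∅
  B3: {r,v} / ∅
  B4: {h} / {i}
  B5: {n,r} / {n}
  B6: {h} / {n}

Liveness:
  B0: in=∅ out={i,n}
  B1: in={i,n} out={i,n}
  B2: in={n} out={i,n}
  B3: in={i,n} out={i,n}
  B4: in={i} out=∅
  B5: in={i,n} out={i,n}
  B6: in={n} out=∅

Interference:
  h — {i,n}
  i — {h,n,r,v}
  n — {h,i,r,v}
  r — {i,n}
  v — {i,n}

N(v) = ["i", "n"]

Answer: ["i", "n"]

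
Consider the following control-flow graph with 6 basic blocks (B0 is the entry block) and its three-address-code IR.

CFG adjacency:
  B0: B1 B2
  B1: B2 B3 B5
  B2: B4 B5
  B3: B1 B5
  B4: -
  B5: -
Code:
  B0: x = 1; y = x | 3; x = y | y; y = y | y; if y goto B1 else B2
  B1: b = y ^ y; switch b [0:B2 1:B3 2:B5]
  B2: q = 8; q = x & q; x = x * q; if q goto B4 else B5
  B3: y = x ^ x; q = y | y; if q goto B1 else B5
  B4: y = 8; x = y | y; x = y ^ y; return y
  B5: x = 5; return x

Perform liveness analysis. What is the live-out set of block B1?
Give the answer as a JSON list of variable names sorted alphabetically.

Answer: ["x"]

Working:
def/use:
  B0 def {x,y} use ∅
  B1 def {b} use {y}
  B2 def {q,x} use {x}
  B3 def {q,y} use {x}
  B4 def {x,y} use ∅
  B5 def {x} use ∅

Live sets:
  B0 li=∅ lo={x,y}
  B1 li={x,y} lo={x}
  B2 li={x} lo=∅
  B3 li={x} lo={x,y}
  B4 li=∅ lo=∅
  B5 li=∅ lo=∅

live-out(B1) = ["x"]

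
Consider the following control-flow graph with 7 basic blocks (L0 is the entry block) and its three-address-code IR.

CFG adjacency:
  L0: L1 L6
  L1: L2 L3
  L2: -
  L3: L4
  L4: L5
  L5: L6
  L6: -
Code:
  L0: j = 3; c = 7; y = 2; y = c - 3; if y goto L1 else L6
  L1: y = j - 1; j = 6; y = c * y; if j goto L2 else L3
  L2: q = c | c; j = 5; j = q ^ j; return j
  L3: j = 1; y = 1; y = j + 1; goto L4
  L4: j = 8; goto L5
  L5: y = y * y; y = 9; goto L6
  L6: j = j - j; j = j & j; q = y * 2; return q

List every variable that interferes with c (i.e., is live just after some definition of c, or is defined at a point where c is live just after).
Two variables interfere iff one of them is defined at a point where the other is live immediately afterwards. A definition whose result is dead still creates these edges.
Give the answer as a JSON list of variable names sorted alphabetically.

Per-block:
  L0: {c,j,y} / ∅
  L1: {j,y} / {c,j}
  L2: {j,q} / {c}
  L3: {j,y} / ∅
  L4: {j} / ∅
  L5: {y} / {y}
  L6: {j,q} / {j,y}

Live sets:
  L0: in=∅ out={c,j,y}
  L1: in={c,j} out={c}
  L2: in={c} out=∅
  L3: in=∅ out={y}
  L4: in={y} out={j,y}
  L5: in={j,y} out={j,y}
  L6: in={j,y} out=∅

Interfere edges:
  c — {j,y}
  j — {c,q,y}
  q — {j}
  y — {c,j}

N(c) = ["j", "y"]

Answer: ["j", "y"]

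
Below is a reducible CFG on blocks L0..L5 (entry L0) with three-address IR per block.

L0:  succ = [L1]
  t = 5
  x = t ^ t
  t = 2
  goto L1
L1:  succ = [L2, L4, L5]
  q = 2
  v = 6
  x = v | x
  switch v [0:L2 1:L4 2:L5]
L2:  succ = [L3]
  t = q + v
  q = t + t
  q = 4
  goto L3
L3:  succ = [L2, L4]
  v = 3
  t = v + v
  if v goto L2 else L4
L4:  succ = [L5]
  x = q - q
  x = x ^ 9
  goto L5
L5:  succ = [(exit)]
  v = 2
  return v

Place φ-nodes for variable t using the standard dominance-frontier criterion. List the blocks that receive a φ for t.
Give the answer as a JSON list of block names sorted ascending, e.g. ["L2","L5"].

Answer: ["L2", "L4", "L5"]

Derivation:
idom tree: L1←L0 L2←L1 L3←L2 L4←L1 L5←L1
Dom at joins:
  L2: preds {L1,L3}: {L0,L1} ∩ {L0,L1,L2,L3} = {L0,L1}; idom=L1
  L4: preds {L1,L3}: {L0,L1} ∩ {L0,L1,L2,L3} = {L0,L1}; idom=L1
  L5: preds {L1,L4}: {L0,L1} ∩ {L0,L1,L4} = {L0,L1}; idom=L1

DF walk-up:
  L2←L1: walk · to L1
  L2←L3: walk L3→L2 to L1
  L4←L1: walk · to L1
  L4←L3: walk L3→L2 to L1
  L5←L1: walk · to L1
  L5←L4: walk L4 to L1
  L0: DF=∅
  L1: DF=∅
  L2: DF={L2,L4}
  L3: DF={L2,L4}
  L4: DF={L5}
  L5: DF=∅

φ for t: defs {L0,L2,L3}
  DF⁺ = {L2,L4,L5}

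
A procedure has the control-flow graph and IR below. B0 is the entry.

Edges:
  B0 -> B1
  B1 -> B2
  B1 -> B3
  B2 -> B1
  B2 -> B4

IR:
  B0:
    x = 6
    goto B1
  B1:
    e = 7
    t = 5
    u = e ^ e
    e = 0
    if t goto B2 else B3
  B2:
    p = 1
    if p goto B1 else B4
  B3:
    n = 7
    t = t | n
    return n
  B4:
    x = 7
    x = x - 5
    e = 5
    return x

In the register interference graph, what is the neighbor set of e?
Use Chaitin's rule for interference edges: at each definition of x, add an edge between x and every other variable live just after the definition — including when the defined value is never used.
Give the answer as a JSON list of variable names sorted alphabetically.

Answer: ["t", "x"]

Analysis:
Block summaries:
  B0: def={x} ue=∅
  B1: def={e,t,u} ue=∅
  B2: def={p} ue=∅
  B3: def={n,t} ue={t}
  B4: def={e,x} ue=∅

Backward fixpoint:
  B0: in=∅ out=∅
  B1: in=∅ out={t}
  B2: in=∅ out=∅
  B3: in={t} out=∅
  B4: in=∅ out=∅

Interference:
  e: {t,x}
  n: {t}
  p: ∅
  t: {e,n,u}
  u: {t}
  x: {e}

N(e) = ["t", "x"]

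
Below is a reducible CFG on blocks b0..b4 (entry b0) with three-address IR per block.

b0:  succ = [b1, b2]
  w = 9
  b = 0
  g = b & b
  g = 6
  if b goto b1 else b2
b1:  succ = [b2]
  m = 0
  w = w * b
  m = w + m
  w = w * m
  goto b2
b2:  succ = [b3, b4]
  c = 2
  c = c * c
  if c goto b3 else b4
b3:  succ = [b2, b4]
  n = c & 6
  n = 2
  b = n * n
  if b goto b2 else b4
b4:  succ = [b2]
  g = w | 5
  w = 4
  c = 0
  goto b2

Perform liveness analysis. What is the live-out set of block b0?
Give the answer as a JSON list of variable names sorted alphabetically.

Block summaries:
  b0 def {b,g,w} use ∅
  b1 def {m,w} use {b,w}
  b2 def {c} use ∅
  b3 def {b,n} use {c}
  b4 def {c,g,w} use {w}

Backward fixpoint:
  b0 li=∅ lo={b,w}
  b1 li={b,w} lo={w}
  b2 li={w} lo={c,w}
  b3 li={c,w} lo={w}
  b4 li={w} lo={w}

live-out(b0) = ["b", "w"]

Answer: ["b", "w"]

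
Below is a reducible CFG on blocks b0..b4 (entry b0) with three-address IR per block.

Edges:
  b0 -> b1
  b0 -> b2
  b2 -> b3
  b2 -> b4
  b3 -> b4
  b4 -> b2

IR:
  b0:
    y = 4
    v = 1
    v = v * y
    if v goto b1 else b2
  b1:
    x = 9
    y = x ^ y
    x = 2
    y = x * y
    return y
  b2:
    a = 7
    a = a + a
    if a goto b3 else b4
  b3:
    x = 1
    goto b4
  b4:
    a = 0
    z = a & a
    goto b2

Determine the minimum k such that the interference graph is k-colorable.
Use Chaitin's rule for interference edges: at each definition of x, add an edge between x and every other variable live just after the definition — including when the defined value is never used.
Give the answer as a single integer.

Answer: 2

Analysis:
Per-block:
  b0 def {v,y} use ∅
  b1 def {x,y} use {y}
  b2 def {a} use ∅
  b3 def {x} use ∅
  b4 def {a,z} use ∅

Live sets:
  b0 li=∅ lo={y}
  b1 li={y} lo=∅
  b2 li=∅ lo=∅
  b3 li=∅ lo=∅
  b4 li=∅ lo=∅

Interference:
  a — ∅
  v — {y}
  x — {y}
  y — {v,x}
  z — ∅

Colouring:
  lower bound: {v,y} mutually conflict ⇒ χ ≥ 2
  assign a→r0 v→r1 x→r1 y→r0 z→r0 — no edge inside a register ⇒ χ ≤ 2
  χ = 2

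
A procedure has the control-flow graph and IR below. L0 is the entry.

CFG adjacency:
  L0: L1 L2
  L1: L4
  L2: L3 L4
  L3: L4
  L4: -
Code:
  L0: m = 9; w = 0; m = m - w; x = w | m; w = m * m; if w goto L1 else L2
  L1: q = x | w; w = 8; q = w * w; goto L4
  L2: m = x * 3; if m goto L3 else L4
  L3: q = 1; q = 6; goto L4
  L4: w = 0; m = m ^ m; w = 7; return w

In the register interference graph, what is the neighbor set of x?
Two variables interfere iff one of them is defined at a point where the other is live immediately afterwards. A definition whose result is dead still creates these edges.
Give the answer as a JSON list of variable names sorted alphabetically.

def/use:
  L0: {m,w,x} / ∅
  L1: {q,w} / {w,x}
  L2: {m} / {x}
  L3: {q} / ∅
  L4: {m,w} / {m}

Live sets:
  L0 li=∅ lo={m,w,x}
  L1 li={m,w,x} lo={m}
  L2 li={x} lo={m}
  L3 li={m} lo={m}
  L4 li={m} lo=∅

Conflict graph:
  m: {q,w,x}
  q: {m}
  w: {m,x}
  x: {m,w}

N(x) = ["m", "w"]

Answer: ["m", "w"]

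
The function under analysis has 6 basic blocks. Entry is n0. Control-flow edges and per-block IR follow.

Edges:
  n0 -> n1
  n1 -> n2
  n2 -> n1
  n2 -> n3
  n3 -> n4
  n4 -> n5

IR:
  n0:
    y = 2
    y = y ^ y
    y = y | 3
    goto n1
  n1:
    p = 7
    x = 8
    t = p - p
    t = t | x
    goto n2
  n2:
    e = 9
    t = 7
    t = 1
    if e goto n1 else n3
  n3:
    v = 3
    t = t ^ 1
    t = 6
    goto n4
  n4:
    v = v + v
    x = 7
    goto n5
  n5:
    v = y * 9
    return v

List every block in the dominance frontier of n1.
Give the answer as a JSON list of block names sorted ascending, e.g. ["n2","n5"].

idom tree: n1←n0 n2←n1 n3←n2 n4←n3 n5←n4
Join-block Dom:
  n1: preds {n0,n2}: {n0} ∩ {n0,n1,n2} = {n0}; idom=n0

Frontier:
  join n1 pred n0: · stop@n0
  join n1 pred n2: n2→n1 stop@n0
  DF(n0)=∅
  DF(n1)={n1}
  DF(n2)={n1}
  DF(n3)=∅
  DF(n4)=∅
  DF(n5)=∅

DF(n1) = ["n1"]

Answer: ["n1"]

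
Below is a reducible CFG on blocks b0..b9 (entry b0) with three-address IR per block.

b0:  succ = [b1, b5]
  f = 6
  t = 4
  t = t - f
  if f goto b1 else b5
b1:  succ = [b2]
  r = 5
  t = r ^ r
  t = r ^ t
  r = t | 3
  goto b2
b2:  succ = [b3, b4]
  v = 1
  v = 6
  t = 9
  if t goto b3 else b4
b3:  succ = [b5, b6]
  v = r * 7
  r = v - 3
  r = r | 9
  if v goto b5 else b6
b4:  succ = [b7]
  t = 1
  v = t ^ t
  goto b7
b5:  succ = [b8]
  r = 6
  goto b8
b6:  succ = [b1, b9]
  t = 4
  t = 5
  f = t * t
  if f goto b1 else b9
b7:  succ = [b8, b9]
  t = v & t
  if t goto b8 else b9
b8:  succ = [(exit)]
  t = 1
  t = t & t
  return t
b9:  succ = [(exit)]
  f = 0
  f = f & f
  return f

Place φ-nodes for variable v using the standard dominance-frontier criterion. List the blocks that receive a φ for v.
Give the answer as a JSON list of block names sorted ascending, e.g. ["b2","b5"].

Answer: ["b1", "b5", "b8", "b9"]

Working:
idom tree: b1←b0 b2←b1 b3←b2 b4←b2 b5←b0 b6←b3 b7←b4 b8←b0 b9←b2
Dom at joins:
  b1: preds {b0,b6}: {b0} ∩ {b0,b1,b2,b3,b6} = {b0}; idom=b0
  b5: preds {b0,b3}: {b0} ∩ {b0,b1,b2,b3} = {b0}; idom=b0
  b8: preds {b5,b7}: {b0,b5} ∩ {b0,b1,b2,b4,b7} = {b0}; idom=b0
  b9: preds {b6,b7}: {b0,b1,b2,b3,b6} ∩ {b0,b1,b2,b4,b7} = {b0,b1,b2}; idom=b2

DF walk-up:
  join b1 pred b0: · stop@b0
  join b1 pred b6: b6→b3→b2→b1 stop@b0
  join b5 pred b0: · stop@b0
  join b5 pred b3: b3→b2→b1 stop@b0
  join b8 pred b5: b5 stop@b0
  join b8 pred b7: b7→b4→b2→b1 stop@b0
  join b9 pred b6: b6→b3 stop@b2
  join b9 pred b7: b7→b4 stop@b2
  b0: DF=∅
  b1: DF={b1,b5,b8}
  b2: DF={b1,b5,b8}
  b3: DF={b1,b5,b9}
  b4: DF={b8,b9}
  b5: DF={b8}
  b6: DF={b1,b9}
  b7: DF={b8,b9}
  b8: DF=∅
  b9: DF=∅

φ for v: defs {b2,b3,b4}
  DF⁺ = {b1,b5,b8,b9}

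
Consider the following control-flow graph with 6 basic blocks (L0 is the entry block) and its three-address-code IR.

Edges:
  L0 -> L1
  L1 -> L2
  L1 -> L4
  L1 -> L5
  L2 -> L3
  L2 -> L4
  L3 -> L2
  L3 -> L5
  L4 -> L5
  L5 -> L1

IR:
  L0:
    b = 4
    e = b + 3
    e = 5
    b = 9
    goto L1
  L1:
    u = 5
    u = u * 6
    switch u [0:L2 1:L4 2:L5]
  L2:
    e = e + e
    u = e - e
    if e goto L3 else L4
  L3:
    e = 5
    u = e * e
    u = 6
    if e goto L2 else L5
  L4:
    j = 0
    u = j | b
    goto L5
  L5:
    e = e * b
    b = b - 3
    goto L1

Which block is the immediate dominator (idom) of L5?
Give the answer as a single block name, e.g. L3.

idom tree: L1←L0 L2←L1 L3←L2 L4←L1 L5←L1
Dom at joins:
  L1: preds {L0,L5}: {L0} ∩ {L0,L1,L5} = {L0}; idom=L0
  L2: preds {L1,L3}: {L0,L1} ∩ {L0,L1,L2,L3} = {L0,L1}; idom=L1
  L4: preds {L1,L2}: {L0,L1} ∩ {L0,L1,L2} = {L0,L1}; idom=L1
  L5: preds {L1,L3,L4}: {L0,L1} ∩ {L0,L1,L2,L3} ∩ {L0,L1,L4} = {L0,L1}; idom=L1

idom(L5) = L1

Answer: L1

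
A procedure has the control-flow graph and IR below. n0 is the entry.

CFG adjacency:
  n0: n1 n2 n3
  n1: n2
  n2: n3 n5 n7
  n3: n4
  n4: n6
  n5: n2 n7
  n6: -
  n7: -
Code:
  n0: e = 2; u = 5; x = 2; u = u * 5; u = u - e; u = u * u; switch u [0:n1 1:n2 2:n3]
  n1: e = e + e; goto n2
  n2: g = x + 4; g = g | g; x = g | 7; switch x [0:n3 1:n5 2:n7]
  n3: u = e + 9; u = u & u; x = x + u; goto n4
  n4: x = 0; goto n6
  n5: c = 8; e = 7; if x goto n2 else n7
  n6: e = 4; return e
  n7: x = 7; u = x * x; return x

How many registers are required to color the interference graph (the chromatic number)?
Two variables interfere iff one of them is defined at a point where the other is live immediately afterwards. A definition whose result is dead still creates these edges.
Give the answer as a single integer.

Block summaries:
  n0: def={e,u,x} ue=∅
  n1: def={e} ue={e}
  n2: def={g,x} ue={x}
  n3: def={u,x} ue={e,x}
  n4: def={x} ue=∅
  n5: def={c,e} ue={x}
  n6: def={e} ue=∅
  n7: def={u,x} ue=∅

Backward fixpoint:
  n0: in=∅ out={e,x}
  n1: in={e,x} out={e,x}
  n2: in={e,x} out={e,x}
  n3: in={e,x} out=∅
  n4: in=∅ out=∅
  n5: in={x} out={e,x}
  n6: in=∅ out=∅
  n7: in=∅ out=∅

Interfere edges:
  c↔{x}
  e↔{g,u,x}
  g↔{e}
  u↔{e,x}
  x↔{c,e,u}

Chromatic number:
  lower bound: {e,u,x} mutually conflict ⇒ χ ≥ 3
  assign c→c0 e→c0 g→c1 u→c2 x→c1 — no edge inside a register ⇒ χ ≤ 3
  χ = 3

Answer: 3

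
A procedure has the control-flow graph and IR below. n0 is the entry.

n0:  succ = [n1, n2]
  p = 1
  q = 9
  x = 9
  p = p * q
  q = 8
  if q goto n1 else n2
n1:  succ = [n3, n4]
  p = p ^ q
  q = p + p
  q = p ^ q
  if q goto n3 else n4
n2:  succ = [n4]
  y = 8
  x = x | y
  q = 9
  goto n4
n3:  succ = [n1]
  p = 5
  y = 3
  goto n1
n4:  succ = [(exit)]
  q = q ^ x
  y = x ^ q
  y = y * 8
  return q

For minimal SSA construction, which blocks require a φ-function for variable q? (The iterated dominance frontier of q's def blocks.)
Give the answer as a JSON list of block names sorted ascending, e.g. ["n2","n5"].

idom tree: n1←n0 n2←n0 n3←n1 n4←n0
Dom at joins:
  n1: preds {n0,n3}: {n0} ∩ {n0,n1,n3} = {n0}; idom=n0
  n4: preds {n1,n2}: {n0,n1} ∩ {n0,n2} = {n0}; idom=n0

DF walk-up:
  n1←n0: walk · to n0
  n1←n3: walk n3→n1 to n0
  n4←n1: walk n1 to n0
  n4←n2: walk n2 to n0
  DF(n0)=∅
  DF(n1)={n1,n4}
  DF(n2)={n4}
  DF(n3)={n1}
  DF(n4)=∅

φ for q: defs {n0,n1,n2,n4}
  DF⁺ = {n1,n4}

Answer: ["n1", "n4"]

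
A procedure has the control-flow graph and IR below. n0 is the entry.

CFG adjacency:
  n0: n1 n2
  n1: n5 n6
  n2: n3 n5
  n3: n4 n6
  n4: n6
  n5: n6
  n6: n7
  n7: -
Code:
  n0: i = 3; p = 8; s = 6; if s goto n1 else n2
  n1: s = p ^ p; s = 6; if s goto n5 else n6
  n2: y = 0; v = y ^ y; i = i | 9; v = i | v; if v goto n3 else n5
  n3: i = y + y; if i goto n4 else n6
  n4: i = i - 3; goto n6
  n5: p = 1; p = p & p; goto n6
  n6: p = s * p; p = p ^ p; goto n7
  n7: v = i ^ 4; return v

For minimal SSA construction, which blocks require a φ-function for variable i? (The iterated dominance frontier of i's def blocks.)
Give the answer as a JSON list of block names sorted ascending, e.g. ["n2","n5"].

Answer: ["n5", "n6"]

Working:
idom tree: n1←n0 n2←n0 n3←n2 n4←n3 n5←n0 n6←n0 n7←n6
Dom at joins:
  n5: preds {n1,n2}: {n0,n1} ∩ {n0,n2} = {n0}; idom=n0
  n6: preds {n1,n3,n4,n5}: {n0,n1} ∩ {n0,n2,n3} ∩ {n0,n2,n3,n4} ∩ {n0,n5} = {n0}; idom=n0

DF walk-up:
  n5←n1: walk n1 to n0
  n5←n2: walk n2 to n0
  n6←n1: walk n1 to n0
  n6←n3: walk n3→n2 to n0
  n6←n4: walk n4→n3→n2 to n0
  n6←n5: walk n5 to n0
  n0: DF=∅
  n1: DF={n5,n6}
  n2: DF={n5,n6}
  n3: DF={n6}
  n4: DF={n6}
  n5: DF={n6}
  n6: DF=∅
  n7: DF=∅

φ for i: defs {n0,n2,n3,n4}
  DF⁺ = {n5,n6}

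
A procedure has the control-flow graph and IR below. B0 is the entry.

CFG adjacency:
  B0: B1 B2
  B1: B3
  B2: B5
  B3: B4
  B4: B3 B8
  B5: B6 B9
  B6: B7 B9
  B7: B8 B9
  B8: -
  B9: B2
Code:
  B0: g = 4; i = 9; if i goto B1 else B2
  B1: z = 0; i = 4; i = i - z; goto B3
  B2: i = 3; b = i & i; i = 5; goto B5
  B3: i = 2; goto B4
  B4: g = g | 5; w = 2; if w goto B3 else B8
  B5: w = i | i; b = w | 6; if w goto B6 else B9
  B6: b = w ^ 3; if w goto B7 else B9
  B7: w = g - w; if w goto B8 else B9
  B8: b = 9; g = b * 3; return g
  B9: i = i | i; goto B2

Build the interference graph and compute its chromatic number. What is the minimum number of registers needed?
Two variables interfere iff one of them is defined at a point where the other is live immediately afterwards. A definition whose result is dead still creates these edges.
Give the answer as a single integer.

Block summaries:
  B0 def {g,i} use ∅
  B1 def {i,z} use ∅
  B2 def {b,i} use ∅
  B3 def {i} use ∅
  B4 def {g,w} use {g}
  B5 def {b,w} use {i}
  B6 def {b} use {w}
  B7 def {w} use {g,w}
  B8 def {b,g} use ∅
  B9 def {i} use {i}

Live sets:
  B0 li=∅ lo={g}
  B1 li={g} lo={g}
  B2 li={g} lo={g,i}
  B3 li={g} lo={g}
  B4 li={g} lo={g}
  B5 li={g,i} lo={g,i,w}
  B6 li={g,i,w} lo={g,i,w}
  B7 li={g,i,w} lo={g,i}
  B8 li=∅ lo=∅
  B9 li={g,i} lo={g}

Conflict graph:
  b: {g,i,w}
  g: {b,i,w,z}
  i: {b,g,w,z}
  w: {b,g,i}
  z: {g,i}

Registers:
  lower bound: {b,g,i,w} mutually conflict ⇒ χ ≥ 4
  assign b→r2 g→r0 i→r1 w→r3 z→r2 — no edge inside a register ⇒ χ ≤ 4
  χ = 4

Answer: 4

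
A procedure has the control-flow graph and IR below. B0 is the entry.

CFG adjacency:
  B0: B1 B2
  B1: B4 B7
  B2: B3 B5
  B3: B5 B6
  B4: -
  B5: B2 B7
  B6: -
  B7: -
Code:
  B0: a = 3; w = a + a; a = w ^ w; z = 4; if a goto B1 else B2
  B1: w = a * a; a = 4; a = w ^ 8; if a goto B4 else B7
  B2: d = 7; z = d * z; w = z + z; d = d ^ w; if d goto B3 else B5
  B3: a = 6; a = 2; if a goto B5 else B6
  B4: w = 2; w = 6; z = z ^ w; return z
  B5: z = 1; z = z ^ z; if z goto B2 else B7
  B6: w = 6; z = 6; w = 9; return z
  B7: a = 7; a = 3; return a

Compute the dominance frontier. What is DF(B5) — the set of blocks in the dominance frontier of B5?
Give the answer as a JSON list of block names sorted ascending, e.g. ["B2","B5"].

idom tree: B1←B0 B2←B0 B3←B2 B4←B1 B5←B2 B6←B3 B7←B0
Dom at joins:
  B2: preds {B0,B5}: {B0} ∩ {B0,B2,B5} = {B0}; idom=B0
  B5: preds {B2,B3}: {B0,B2} ∩ {B0,B2,B3} = {B0,B2}; idom=B2
  B7: preds {B1,B5}: {B0,B1} ∩ {B0,B2,B5} = {B0}; idom=B0

Frontier:
  B2←B0: walk · to B0
  B2←B5: walk B5→B2 to B0
  B5←B2: walk · to B2
  B5←B3: walk B3 to B2
  B7←B1: walk B1 to B0
  B7←B5: walk B5→B2 to B0
  B0 → ∅
  B1 → {B7}
  B2 → {B2,B7}
  B3 → {B5}
  B4 → ∅
  B5 → {B2,B7}
  B6 → ∅
  B7 → ∅

DF(B5) = ["B2", "B7"]

Answer: ["B2", "B7"]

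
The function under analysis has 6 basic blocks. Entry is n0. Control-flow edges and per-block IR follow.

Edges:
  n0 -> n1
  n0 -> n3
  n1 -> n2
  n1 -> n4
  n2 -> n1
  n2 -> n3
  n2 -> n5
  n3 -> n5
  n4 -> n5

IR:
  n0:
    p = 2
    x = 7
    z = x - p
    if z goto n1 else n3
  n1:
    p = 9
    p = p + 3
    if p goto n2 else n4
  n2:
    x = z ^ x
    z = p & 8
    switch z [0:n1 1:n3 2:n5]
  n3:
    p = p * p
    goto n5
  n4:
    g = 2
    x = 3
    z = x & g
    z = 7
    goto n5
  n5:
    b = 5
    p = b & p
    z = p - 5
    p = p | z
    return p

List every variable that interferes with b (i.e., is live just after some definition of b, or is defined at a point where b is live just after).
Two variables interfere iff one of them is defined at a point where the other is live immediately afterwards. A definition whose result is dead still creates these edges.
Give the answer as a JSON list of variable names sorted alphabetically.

Answer: ["p"]

Analysis:
def/use:
  n0: {p,x,z} / ∅
  n1: {p} / ∅
  n2: {x,z} / {p,x,z}
  n3: {p} / {p}
  n4: {g,x,z} / ∅
  n5: {b,p,z} / {p}

Backward fixpoint:
  live n0: ∅→{p,x,z}
  live n1: {x,z}→{p,x,z}
  live n2: {p,x,z}→{p,x,z}
  live n3: {p}→{p}
  live n4: {p}→{p}
  live n5: {p}→∅

Interference:
  b — {p}
  g — {p,x}
  p — {b,g,x,z}
  x — {g,p,z}
  z — {p,x}

N(b) = ["p"]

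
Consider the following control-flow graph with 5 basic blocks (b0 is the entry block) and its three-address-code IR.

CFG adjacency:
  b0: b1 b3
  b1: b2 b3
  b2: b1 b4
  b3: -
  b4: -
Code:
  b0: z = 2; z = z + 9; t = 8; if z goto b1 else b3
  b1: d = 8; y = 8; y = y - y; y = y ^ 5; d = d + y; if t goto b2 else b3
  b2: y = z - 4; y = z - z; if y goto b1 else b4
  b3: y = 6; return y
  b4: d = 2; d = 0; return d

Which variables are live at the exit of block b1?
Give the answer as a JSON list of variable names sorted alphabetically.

Block summaries:
  b0: def={t,z} ue=∅
  b1: def={d,y} ue={t}
  b2: def={y} ue={z}
  b3: def={y} ue=∅
  b4: def={d} ue=∅

Backward fixpoint:
  live b0: ∅→{t,z}
  live b1: {t,z}→{t,z}
  live b2: {t,z}→{t,z}
  live b3: ∅→∅
  live b4: ∅→∅

live-out(b1) = ["t", "z"]

Answer: ["t", "z"]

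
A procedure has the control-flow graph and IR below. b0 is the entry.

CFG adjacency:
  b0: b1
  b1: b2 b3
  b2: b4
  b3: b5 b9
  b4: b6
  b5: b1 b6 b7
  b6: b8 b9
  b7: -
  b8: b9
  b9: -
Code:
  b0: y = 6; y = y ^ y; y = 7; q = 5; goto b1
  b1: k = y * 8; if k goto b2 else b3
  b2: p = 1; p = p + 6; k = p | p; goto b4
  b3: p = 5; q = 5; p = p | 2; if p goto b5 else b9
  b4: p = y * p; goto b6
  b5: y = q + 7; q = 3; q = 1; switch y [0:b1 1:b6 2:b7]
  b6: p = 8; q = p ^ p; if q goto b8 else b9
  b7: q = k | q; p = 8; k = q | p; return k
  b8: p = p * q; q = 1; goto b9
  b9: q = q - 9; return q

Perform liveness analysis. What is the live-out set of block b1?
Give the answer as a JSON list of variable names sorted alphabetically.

Block summaries:
  b0: def={q,y} ue=∅
  b1: def={k} ue={y}
  b2: def={k,p} ue=∅
  b3: def={p,q} ue=∅
  b4: def={p} ue={p,y}
  b5: def={q,y} ue={q}
  b6: def={p,q} ue=∅
  b7: def={k,p,q} ue={k,q}
  b8: def={p,q} ue={p,q}
  b9: def={q} ue={q}

Liveness:
  b0 li=∅ lo={y}
  b1 li={y} lo={k,y}
  b2 li={y} lo={p,y}
  b3 li={k} lo={k,q}
  b4 li={p,y} lo=∅
  b5 li={k,q} lo={k,q,y}
  b6 li=∅ lo={p,q}
  b7 li={k,q} lo=∅
  b8 li={p,q} lo={q}
  b9 li={q} lo=∅

live-out(b1) = ["k", "y"]

Answer: ["k", "y"]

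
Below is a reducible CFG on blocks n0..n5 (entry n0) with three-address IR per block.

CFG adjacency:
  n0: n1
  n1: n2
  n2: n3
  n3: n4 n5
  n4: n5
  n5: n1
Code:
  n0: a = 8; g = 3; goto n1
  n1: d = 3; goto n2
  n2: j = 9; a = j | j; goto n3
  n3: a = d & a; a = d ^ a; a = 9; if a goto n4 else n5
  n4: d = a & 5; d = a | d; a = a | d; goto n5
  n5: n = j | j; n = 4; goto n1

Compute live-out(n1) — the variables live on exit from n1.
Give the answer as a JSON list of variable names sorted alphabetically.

Answer: ["d"]

Working:
def/use:
  n0 def {a,g} use ∅
  n1 def {d} use ∅
  n2 def {a,j} use ∅
  n3 def {a} use {a,d}
  n4 def {a,d} use {a}
  n5 def {n} use {j}

Backward fixpoint:
  n0: in=∅ out=∅
  n1: in=∅ out={d}
  n2: in={d} out={a,d,j}
  n3: in={a,d,j} out={a,j}
  n4: in={a,j} out={j}
  n5: in={j} out=∅

live-out(n1) = ["d"]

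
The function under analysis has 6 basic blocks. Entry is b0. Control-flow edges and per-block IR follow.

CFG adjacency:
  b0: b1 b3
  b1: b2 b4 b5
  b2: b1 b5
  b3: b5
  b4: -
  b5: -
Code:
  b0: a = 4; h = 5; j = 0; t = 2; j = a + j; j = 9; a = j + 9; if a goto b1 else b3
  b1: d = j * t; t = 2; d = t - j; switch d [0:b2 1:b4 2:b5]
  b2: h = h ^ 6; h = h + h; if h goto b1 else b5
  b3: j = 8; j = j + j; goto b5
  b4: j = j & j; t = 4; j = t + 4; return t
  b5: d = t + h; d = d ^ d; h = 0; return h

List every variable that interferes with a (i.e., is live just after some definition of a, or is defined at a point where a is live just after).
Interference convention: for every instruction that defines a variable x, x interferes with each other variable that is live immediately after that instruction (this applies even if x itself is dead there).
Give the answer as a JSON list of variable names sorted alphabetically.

Answer: ["h", "j", "t"]

Derivation:
Block summaries:
  b0: def={a,h,j,t} ue=∅
  b1: def={d,t} ue={j,t}
  b2: def={h} ue={h}
  b3: def={j} ue=∅
  b4: def={j,t} ue={j}
  b5: def={d,h} ue={h,t}

Live sets:
  b0 li=∅ lo={h,j,t}
  b1 li={h,j,t} lo={h,j,t}
  b2 li={h,j,t} lo={h,j,t}
  b3 li={h,t} lo={h,t}
  b4 li={j} lo=∅
  b5 li={h,t} lo=∅

Interference:
  a↔{h,j,t}
  d↔{h,j,t}
  h↔{a,d,j,t}
  j↔{a,d,h,t}
  t↔{a,d,h,j}

N(a) = ["h", "j", "t"]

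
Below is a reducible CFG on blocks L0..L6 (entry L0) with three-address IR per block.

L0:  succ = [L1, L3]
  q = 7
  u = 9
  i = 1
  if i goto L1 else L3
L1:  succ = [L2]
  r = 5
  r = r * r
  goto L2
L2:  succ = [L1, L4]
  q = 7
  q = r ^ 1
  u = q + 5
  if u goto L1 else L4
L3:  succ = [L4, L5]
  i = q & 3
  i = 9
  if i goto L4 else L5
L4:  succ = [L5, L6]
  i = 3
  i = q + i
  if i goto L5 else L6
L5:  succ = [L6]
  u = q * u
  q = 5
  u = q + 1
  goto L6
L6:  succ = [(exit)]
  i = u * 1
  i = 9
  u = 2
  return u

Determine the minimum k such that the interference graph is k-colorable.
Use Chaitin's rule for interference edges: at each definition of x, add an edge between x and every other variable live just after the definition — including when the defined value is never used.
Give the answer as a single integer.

Per-block:
  L0 def {i,q,u} use ∅
  L1 def {r} use ∅
  L2 def {q,u} use {r}
  L3 def {i} use {q}
  L4 def {i} use {q}
  L5 def {q,u} use {q,u}
  L6 def {i,u} use {u}

Live sets:
  L0: in=∅ out={q,u}
  L1: in=∅ out={r}
  L2: in={r} out={q,u}
  L3: in={q,u} out={q,u}
  L4: in={q,u} out={q,u}
  L5: in={q,u} out={u}
  L6: in={u} out=∅

Conflict graph:
  i↔{q,u}
  q↔{i,r,u}
  r↔{q}
  u↔{i,q}

Colouring:
  clique {i,q,u} ⇒ need ≥ 3
  assign i→R1 q→R0 r→R1 u→R2 — no edge inside a register ⇒ χ ≤ 3
  χ = 3

Answer: 3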